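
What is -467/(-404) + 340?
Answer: 137827/404 ≈ 341.16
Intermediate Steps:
-467/(-404) + 340 = -1/404*(-467) + 340 = 467/404 + 340 = 137827/404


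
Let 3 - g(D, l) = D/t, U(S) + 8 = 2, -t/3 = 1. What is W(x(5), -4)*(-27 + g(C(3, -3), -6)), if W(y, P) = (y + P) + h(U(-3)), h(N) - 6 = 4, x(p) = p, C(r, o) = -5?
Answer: -847/3 ≈ -282.33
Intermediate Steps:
t = -3 (t = -3*1 = -3)
U(S) = -6 (U(S) = -8 + 2 = -6)
h(N) = 10 (h(N) = 6 + 4 = 10)
W(y, P) = 10 + P + y (W(y, P) = (y + P) + 10 = (P + y) + 10 = 10 + P + y)
g(D, l) = 3 + D/3 (g(D, l) = 3 - D/(-3) = 3 - D*(-1)/3 = 3 - (-1)*D/3 = 3 + D/3)
W(x(5), -4)*(-27 + g(C(3, -3), -6)) = (10 - 4 + 5)*(-27 + (3 + (1/3)*(-5))) = 11*(-27 + (3 - 5/3)) = 11*(-27 + 4/3) = 11*(-77/3) = -847/3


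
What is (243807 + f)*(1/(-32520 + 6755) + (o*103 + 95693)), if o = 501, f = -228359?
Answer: 58626418069672/25765 ≈ 2.2754e+9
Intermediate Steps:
(243807 + f)*(1/(-32520 + 6755) + (o*103 + 95693)) = (243807 - 228359)*(1/(-32520 + 6755) + (501*103 + 95693)) = 15448*(1/(-25765) + (51603 + 95693)) = 15448*(-1/25765 + 147296) = 15448*(3795081439/25765) = 58626418069672/25765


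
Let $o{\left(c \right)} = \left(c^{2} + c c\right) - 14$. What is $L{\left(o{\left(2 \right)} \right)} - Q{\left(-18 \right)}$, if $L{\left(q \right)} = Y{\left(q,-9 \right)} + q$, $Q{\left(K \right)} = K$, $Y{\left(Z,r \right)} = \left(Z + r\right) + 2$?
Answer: $-1$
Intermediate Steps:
$o{\left(c \right)} = -14 + 2 c^{2}$ ($o{\left(c \right)} = \left(c^{2} + c^{2}\right) - 14 = 2 c^{2} - 14 = -14 + 2 c^{2}$)
$Y{\left(Z,r \right)} = 2 + Z + r$
$L{\left(q \right)} = -7 + 2 q$ ($L{\left(q \right)} = \left(2 + q - 9\right) + q = \left(-7 + q\right) + q = -7 + 2 q$)
$L{\left(o{\left(2 \right)} \right)} - Q{\left(-18 \right)} = \left(-7 + 2 \left(-14 + 2 \cdot 2^{2}\right)\right) - -18 = \left(-7 + 2 \left(-14 + 2 \cdot 4\right)\right) + 18 = \left(-7 + 2 \left(-14 + 8\right)\right) + 18 = \left(-7 + 2 \left(-6\right)\right) + 18 = \left(-7 - 12\right) + 18 = -19 + 18 = -1$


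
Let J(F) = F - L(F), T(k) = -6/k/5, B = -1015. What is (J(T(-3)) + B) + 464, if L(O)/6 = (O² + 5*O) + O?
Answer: -14149/25 ≈ -565.96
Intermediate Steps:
T(k) = -6/(5*k) (T(k) = -6/k*(⅕) = -6/(5*k))
L(O) = 6*O² + 36*O (L(O) = 6*((O² + 5*O) + O) = 6*(O² + 6*O) = 6*O² + 36*O)
J(F) = F - 6*F*(6 + F)
(J(T(-3)) + B) + 464 = ((-6/5/(-3))*(-35 - (-36)/(5*(-3))) - 1015) + 464 = ((-6/5*(-⅓))*(-35 - (-36)*(-1)/(5*3)) - 1015) + 464 = (2*(-35 - 6*⅖)/5 - 1015) + 464 = (2*(-35 - 12/5)/5 - 1015) + 464 = ((⅖)*(-187/5) - 1015) + 464 = (-374/25 - 1015) + 464 = -25749/25 + 464 = -14149/25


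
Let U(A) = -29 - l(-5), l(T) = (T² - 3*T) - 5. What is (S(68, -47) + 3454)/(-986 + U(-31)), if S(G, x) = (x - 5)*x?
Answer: -983/175 ≈ -5.6171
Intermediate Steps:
S(G, x) = x*(-5 + x) (S(G, x) = (-5 + x)*x = x*(-5 + x))
l(T) = -5 + T² - 3*T
U(A) = -64 (U(A) = -29 - (-5 + (-5)² - 3*(-5)) = -29 - (-5 + 25 + 15) = -29 - 1*35 = -29 - 35 = -64)
(S(68, -47) + 3454)/(-986 + U(-31)) = (-47*(-5 - 47) + 3454)/(-986 - 64) = (-47*(-52) + 3454)/(-1050) = (2444 + 3454)*(-1/1050) = 5898*(-1/1050) = -983/175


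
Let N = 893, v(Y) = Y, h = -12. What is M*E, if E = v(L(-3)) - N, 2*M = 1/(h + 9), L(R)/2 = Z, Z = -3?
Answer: 899/6 ≈ 149.83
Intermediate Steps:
L(R) = -6 (L(R) = 2*(-3) = -6)
M = -⅙ (M = 1/(2*(-12 + 9)) = (½)/(-3) = (½)*(-⅓) = -⅙ ≈ -0.16667)
E = -899 (E = -6 - 1*893 = -6 - 893 = -899)
M*E = -⅙*(-899) = 899/6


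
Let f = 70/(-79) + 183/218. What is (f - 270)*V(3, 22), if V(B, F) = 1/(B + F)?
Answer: -4650743/430550 ≈ -10.802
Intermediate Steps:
f = -803/17222 (f = 70*(-1/79) + 183*(1/218) = -70/79 + 183/218 = -803/17222 ≈ -0.046626)
(f - 270)*V(3, 22) = (-803/17222 - 270)/(3 + 22) = -4650743/17222/25 = -4650743/17222*1/25 = -4650743/430550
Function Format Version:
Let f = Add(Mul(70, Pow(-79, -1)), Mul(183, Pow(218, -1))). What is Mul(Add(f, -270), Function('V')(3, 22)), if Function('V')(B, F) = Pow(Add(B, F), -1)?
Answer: Rational(-4650743, 430550) ≈ -10.802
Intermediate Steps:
f = Rational(-803, 17222) (f = Add(Mul(70, Rational(-1, 79)), Mul(183, Rational(1, 218))) = Add(Rational(-70, 79), Rational(183, 218)) = Rational(-803, 17222) ≈ -0.046626)
Mul(Add(f, -270), Function('V')(3, 22)) = Mul(Add(Rational(-803, 17222), -270), Pow(Add(3, 22), -1)) = Mul(Rational(-4650743, 17222), Pow(25, -1)) = Mul(Rational(-4650743, 17222), Rational(1, 25)) = Rational(-4650743, 430550)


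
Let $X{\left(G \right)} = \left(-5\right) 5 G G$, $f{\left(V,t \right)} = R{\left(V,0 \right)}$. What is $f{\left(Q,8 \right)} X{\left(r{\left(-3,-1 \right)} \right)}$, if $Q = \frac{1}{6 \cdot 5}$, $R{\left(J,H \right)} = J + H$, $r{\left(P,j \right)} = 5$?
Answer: $- \frac{125}{6} \approx -20.833$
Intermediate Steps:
$R{\left(J,H \right)} = H + J$
$Q = \frac{1}{30} \approx 0.033333$
$f{\left(V,t \right)} = V$ ($f{\left(V,t \right)} = 0 + V = V$)
$X{\left(G \right)} = - 25 G^{2}$ ($X{\left(G \right)} = - 25 G G = - 25 G^{2}$)
$f{\left(Q,8 \right)} X{\left(r{\left(-3,-1 \right)} \right)} = \frac{\left(-25\right) 5^{2}}{30} = \frac{\left(-25\right) 25}{30} = \frac{1}{30} \left(-625\right) = - \frac{125}{6}$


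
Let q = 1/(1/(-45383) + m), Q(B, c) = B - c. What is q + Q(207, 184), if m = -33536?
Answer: 35005133264/1521964289 ≈ 23.000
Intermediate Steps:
q = -45383/1521964289 (q = 1/(1/(-45383) - 33536) = 1/(-1/45383 - 33536) = 1/(-1521964289/45383) = -45383/1521964289 ≈ -2.9819e-5)
q + Q(207, 184) = -45383/1521964289 + (207 - 1*184) = -45383/1521964289 + (207 - 184) = -45383/1521964289 + 23 = 35005133264/1521964289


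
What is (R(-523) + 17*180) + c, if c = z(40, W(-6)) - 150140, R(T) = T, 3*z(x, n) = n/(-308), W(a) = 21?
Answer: -6494533/44 ≈ -1.4760e+5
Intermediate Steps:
z(x, n) = -n/924 (z(x, n) = (n/(-308))/3 = (n*(-1/308))/3 = (-n/308)/3 = -n/924)
c = -6606161/44 (c = -1/924*21 - 150140 = -1/44 - 150140 = -6606161/44 ≈ -1.5014e+5)
(R(-523) + 17*180) + c = (-523 + 17*180) - 6606161/44 = (-523 + 3060) - 6606161/44 = 2537 - 6606161/44 = -6494533/44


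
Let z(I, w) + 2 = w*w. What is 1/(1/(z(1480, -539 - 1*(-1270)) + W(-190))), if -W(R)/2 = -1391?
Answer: 537141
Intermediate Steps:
z(I, w) = -2 + w**2 (z(I, w) = -2 + w*w = -2 + w**2)
W(R) = 2782 (W(R) = -2*(-1391) = 2782)
1/(1/(z(1480, -539 - 1*(-1270)) + W(-190))) = 1/(1/((-2 + (-539 - 1*(-1270))**2) + 2782)) = 1/(1/((-2 + (-539 + 1270)**2) + 2782)) = 1/(1/((-2 + 731**2) + 2782)) = 1/(1/((-2 + 534361) + 2782)) = 1/(1/(534359 + 2782)) = 1/(1/537141) = 537141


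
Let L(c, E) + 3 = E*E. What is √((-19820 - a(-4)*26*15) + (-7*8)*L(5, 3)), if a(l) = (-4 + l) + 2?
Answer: 2*I*√4454 ≈ 133.48*I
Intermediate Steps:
L(c, E) = -3 + E² (L(c, E) = -3 + E*E = -3 + E²)
a(l) = -2 + l
√((-19820 - a(-4)*26*15) + (-7*8)*L(5, 3)) = √((-19820 - (-2 - 4)*26*15) + (-7*8)*(-3 + 3²)) = √((-19820 - (-6*26)*15) - 56*(-3 + 9)) = √((-19820 - (-156)*15) - 56*6) = √((-19820 - 1*(-2340)) - 336) = √((-19820 + 2340) - 336) = √(-17480 - 336) = √(-17816) = 2*I*√4454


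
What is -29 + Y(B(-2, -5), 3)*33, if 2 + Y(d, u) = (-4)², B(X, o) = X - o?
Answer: 433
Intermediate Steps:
Y(d, u) = 14 (Y(d, u) = -2 + (-4)² = -2 + 16 = 14)
-29 + Y(B(-2, -5), 3)*33 = -29 + 14*33 = -29 + 462 = 433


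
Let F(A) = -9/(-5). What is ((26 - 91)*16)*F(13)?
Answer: -1872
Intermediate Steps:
F(A) = 9/5 (F(A) = -9*(-⅕) = 9/5)
((26 - 91)*16)*F(13) = ((26 - 91)*16)*(9/5) = -65*16*(9/5) = -1040*9/5 = -1872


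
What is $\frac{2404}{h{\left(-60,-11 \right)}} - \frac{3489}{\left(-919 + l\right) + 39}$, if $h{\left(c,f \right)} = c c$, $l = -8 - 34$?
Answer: $\frac{1847111}{414900} \approx 4.4519$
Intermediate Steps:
$l = -42$ ($l = -8 - 34 = -42$)
$h{\left(c,f \right)} = c^{2}$
$\frac{2404}{h{\left(-60,-11 \right)}} - \frac{3489}{\left(-919 + l\right) + 39} = \frac{2404}{\left(-60\right)^{2}} - \frac{3489}{\left(-919 - 42\right) + 39} = \frac{2404}{3600} - \frac{3489}{-961 + 39} = 2404 \cdot \frac{1}{3600} - \frac{3489}{-922} = \frac{601}{900} - - \frac{3489}{922} = \frac{601}{900} + \frac{3489}{922} = \frac{1847111}{414900}$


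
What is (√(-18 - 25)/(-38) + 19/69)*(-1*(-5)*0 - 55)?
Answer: -1045/69 + 55*I*√43/38 ≈ -15.145 + 9.491*I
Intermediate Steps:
(√(-18 - 25)/(-38) + 19/69)*(-1*(-5)*0 - 55) = (√(-43)*(-1/38) + 19*(1/69))*(5*0 - 55) = ((I*√43)*(-1/38) + 19/69)*(0 - 55) = (-I*√43/38 + 19/69)*(-55) = (19/69 - I*√43/38)*(-55) = -1045/69 + 55*I*√43/38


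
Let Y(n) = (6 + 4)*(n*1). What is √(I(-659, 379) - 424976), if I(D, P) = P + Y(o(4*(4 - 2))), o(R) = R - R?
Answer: I*√424597 ≈ 651.61*I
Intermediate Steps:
o(R) = 0
Y(n) = 10*n
I(D, P) = P (I(D, P) = P + 10*0 = P + 0 = P)
√(I(-659, 379) - 424976) = √(379 - 424976) = √(-424597) = I*√424597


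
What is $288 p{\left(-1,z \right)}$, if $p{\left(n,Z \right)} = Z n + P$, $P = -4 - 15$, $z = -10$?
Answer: $-2592$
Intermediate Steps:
$P = -19$ ($P = -4 - 15 = -19$)
$p{\left(n,Z \right)} = -19 + Z n$ ($p{\left(n,Z \right)} = Z n - 19 = -19 + Z n$)
$288 p{\left(-1,z \right)} = 288 \left(-19 - -10\right) = 288 \left(-19 + 10\right) = 288 \left(-9\right) = -2592$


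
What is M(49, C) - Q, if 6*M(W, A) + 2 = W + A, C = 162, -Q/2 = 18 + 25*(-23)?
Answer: -6475/6 ≈ -1079.2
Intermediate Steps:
Q = 1114 (Q = -2*(18 + 25*(-23)) = -2*(18 - 575) = -2*(-557) = 1114)
M(W, A) = -1/3 + A/6 + W/6 (M(W, A) = -1/3 + (W + A)/6 = -1/3 + (A + W)/6 = -1/3 + (A/6 + W/6) = -1/3 + A/6 + W/6)
M(49, C) - Q = (-1/3 + (1/6)*162 + (1/6)*49) - 1*1114 = (-1/3 + 27 + 49/6) - 1114 = 209/6 - 1114 = -6475/6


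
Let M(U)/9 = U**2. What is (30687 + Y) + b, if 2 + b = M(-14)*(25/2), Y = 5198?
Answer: 57933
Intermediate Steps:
M(U) = 9*U**2
b = 22048 (b = -2 + (9*(-14)**2)*(25/2) = -2 + (9*196)*(25*(1/2)) = -2 + 1764*(25/2) = -2 + 22050 = 22048)
(30687 + Y) + b = (30687 + 5198) + 22048 = 35885 + 22048 = 57933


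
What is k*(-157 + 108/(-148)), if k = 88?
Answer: -513568/37 ≈ -13880.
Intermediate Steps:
k*(-157 + 108/(-148)) = 88*(-157 + 108/(-148)) = 88*(-157 + 108*(-1/148)) = 88*(-157 - 27/37) = 88*(-5836/37) = -513568/37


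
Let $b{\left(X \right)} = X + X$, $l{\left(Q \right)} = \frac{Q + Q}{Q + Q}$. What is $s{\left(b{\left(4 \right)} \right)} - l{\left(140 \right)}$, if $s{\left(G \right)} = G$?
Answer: $7$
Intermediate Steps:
$l{\left(Q \right)} = 1$ ($l{\left(Q \right)} = \frac{2 Q}{2 Q} = 2 Q \frac{1}{2 Q} = 1$)
$b{\left(X \right)} = 2 X$
$s{\left(b{\left(4 \right)} \right)} - l{\left(140 \right)} = 2 \cdot 4 - 1 = 8 - 1 = 7$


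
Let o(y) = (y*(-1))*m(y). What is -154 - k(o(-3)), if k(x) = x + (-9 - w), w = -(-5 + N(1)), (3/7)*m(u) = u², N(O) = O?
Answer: -204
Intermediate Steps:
m(u) = 7*u²/3
w = 4 (w = -(-5 + 1) = -1*(-4) = 4)
o(y) = -7*y³/3 (o(y) = (y*(-1))*(7*y²/3) = (-y)*(7*y²/3) = -7*y³/3)
k(x) = -13 + x (k(x) = x + (-9 - 1*4) = x + (-9 - 4) = x - 13 = -13 + x)
-154 - k(o(-3)) = -154 - (-13 - 7/3*(-3)³) = -154 - (-13 - 7/3*(-27)) = -154 - (-13 + 63) = -154 - 1*50 = -154 - 50 = -204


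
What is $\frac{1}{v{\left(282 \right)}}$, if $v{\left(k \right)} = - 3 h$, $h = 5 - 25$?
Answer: $\frac{1}{60} \approx 0.016667$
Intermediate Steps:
$h = -20$ ($h = 5 - 25 = -20$)
$v{\left(k \right)} = 60$ ($v{\left(k \right)} = \left(-3\right) \left(-20\right) = 60$)
$\frac{1}{v{\left(282 \right)}} = \frac{1}{60}$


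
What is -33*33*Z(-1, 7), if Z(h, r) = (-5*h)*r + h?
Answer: -37026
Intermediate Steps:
Z(h, r) = h - 5*h*r (Z(h, r) = -5*h*r + h = h - 5*h*r)
-33*33*Z(-1, 7) = -33*33*(-(1 - 5*7)) = -1089*(-(1 - 35)) = -1089*(-1*(-34)) = -1089*34 = -1*37026 = -37026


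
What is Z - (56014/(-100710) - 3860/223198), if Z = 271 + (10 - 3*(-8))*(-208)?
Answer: -38215456815302/5619567645 ≈ -6800.4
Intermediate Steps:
Z = -6801 (Z = 271 + (10 + 24)*(-208) = 271 + 34*(-208) = 271 - 7072 = -6801)
Z - (56014/(-100710) - 3860/223198) = -6801 - (56014/(-100710) - 3860/223198) = -6801 - (56014*(-1/100710) - 3860*1/223198) = -6801 - (-28007/50355 - 1930/111599) = -6801 - 1*(-3222738343/5619567645) = -6801 + 3222738343/5619567645 = -38215456815302/5619567645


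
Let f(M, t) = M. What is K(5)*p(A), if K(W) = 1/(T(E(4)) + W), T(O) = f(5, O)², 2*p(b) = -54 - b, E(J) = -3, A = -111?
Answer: 19/20 ≈ 0.95000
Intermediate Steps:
p(b) = -27 - b/2 (p(b) = (-54 - b)/2 = -27 - b/2)
T(O) = 25 (T(O) = 5² = 25)
K(W) = 1/(25 + W)
K(5)*p(A) = (-27 - ½*(-111))/(25 + 5) = (-27 + 111/2)/30 = (1/30)*(57/2) = 19/20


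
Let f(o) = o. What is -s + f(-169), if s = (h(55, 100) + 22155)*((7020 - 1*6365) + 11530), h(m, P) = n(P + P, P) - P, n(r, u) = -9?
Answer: -268630679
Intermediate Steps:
h(m, P) = -9 - P
s = 268630510 (s = ((-9 - 1*100) + 22155)*((7020 - 1*6365) + 11530) = ((-9 - 100) + 22155)*((7020 - 6365) + 11530) = (-109 + 22155)*(655 + 11530) = 22046*12185 = 268630510)
-s + f(-169) = -1*268630510 - 169 = -268630510 - 169 = -268630679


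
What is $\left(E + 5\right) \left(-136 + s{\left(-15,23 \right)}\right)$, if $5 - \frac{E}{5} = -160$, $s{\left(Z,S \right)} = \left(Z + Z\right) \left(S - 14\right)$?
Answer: $-336980$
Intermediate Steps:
$s{\left(Z,S \right)} = 2 Z \left(-14 + S\right)$
$E = 825$ ($E = 25 - -800 = 25 + 800 = 825$)
$\left(E + 5\right) \left(-136 + s{\left(-15,23 \right)}\right) = \left(825 + 5\right) \left(-136 + 2 \left(-15\right) \left(-14 + 23\right)\right) = 830 \left(-136 + 2 \left(-15\right) 9\right) = 830 \left(-136 - 270\right) = 830 \left(-406\right) = -336980$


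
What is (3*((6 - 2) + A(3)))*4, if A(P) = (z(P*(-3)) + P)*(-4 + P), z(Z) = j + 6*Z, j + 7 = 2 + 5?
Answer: 660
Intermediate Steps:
j = 0 (j = -7 + (2 + 5) = -7 + 7 = 0)
z(Z) = 6*Z (z(Z) = 0 + 6*Z = 6*Z)
A(P) = -17*P*(-4 + P) (A(P) = (6*(P*(-3)) + P)*(-4 + P) = (6*(-3*P) + P)*(-4 + P) = (-18*P + P)*(-4 + P) = (-17*P)*(-4 + P) = -17*P*(-4 + P))
(3*((6 - 2) + A(3)))*4 = (3*((6 - 2) + 17*3*(4 - 1*3)))*4 = (3*(4 + 17*3*(4 - 3)))*4 = (3*(4 + 17*3*1))*4 = (3*(4 + 51))*4 = (3*55)*4 = 165*4 = 660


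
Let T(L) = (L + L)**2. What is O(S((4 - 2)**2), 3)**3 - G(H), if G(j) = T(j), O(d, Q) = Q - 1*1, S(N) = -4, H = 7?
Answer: -188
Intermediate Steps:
O(d, Q) = -1 + Q (O(d, Q) = Q - 1 = -1 + Q)
T(L) = 4*L**2 (T(L) = (2*L)**2 = 4*L**2)
G(j) = 4*j**2
O(S((4 - 2)**2), 3)**3 - G(H) = (-1 + 3)**3 - 4*7**2 = 2**3 - 4*49 = 8 - 1*196 = 8 - 196 = -188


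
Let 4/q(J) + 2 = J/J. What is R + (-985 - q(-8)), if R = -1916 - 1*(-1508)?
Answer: -1389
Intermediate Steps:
q(J) = -4 (q(J) = 4/(-2 + J/J) = 4/(-2 + 1) = 4/(-1) = 4*(-1) = -4)
R = -408 (R = -1916 + 1508 = -408)
R + (-985 - q(-8)) = -408 + (-985 - 1*(-4)) = -408 + (-985 + 4) = -408 - 981 = -1389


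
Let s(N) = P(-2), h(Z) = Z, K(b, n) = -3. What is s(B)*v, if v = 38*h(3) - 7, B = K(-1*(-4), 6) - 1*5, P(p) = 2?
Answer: 214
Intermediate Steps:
B = -8 (B = -3 - 1*5 = -3 - 5 = -8)
s(N) = 2
v = 107 (v = 38*3 - 7 = 114 - 7 = 107)
s(B)*v = 2*107 = 214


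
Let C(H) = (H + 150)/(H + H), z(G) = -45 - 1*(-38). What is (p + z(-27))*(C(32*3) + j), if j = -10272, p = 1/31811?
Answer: 18296340547/254488 ≈ 71895.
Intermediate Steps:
z(G) = -7 (z(G) = -45 + 38 = -7)
p = 1/31811 ≈ 3.1436e-5
C(H) = (150 + H)/(2*H) (C(H) = (150 + H)/((2*H)) = (150 + H)*(1/(2*H)) = (150 + H)/(2*H))
(p + z(-27))*(C(32*3) + j) = (1/31811 - 7)*((150 + 32*3)/(2*((32*3))) - 10272) = -222676*((½)*(150 + 96)/96 - 10272)/31811 = -222676*((½)*(1/96)*246 - 10272)/31811 = -222676*(41/32 - 10272)/31811 = -222676/31811*(-328663/32) = 18296340547/254488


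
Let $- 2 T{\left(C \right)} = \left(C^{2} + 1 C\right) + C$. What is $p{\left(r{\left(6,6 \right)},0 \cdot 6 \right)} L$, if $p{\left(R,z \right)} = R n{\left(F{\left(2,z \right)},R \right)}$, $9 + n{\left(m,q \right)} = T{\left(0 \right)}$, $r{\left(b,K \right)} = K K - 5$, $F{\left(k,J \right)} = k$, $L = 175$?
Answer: $-48825$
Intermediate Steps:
$T{\left(C \right)} = - C - \frac{C^{2}}{2}$ ($T{\left(C \right)} = - \frac{\left(C^{2} + 1 C\right) + C}{2} = - \frac{\left(C^{2} + C\right) + C}{2} = - \frac{\left(C + C^{2}\right) + C}{2} = - \frac{C^{2} + 2 C}{2} = - C - \frac{C^{2}}{2}$)
$r{\left(b,K \right)} = -5 + K^{2}$ ($r{\left(b,K \right)} = K^{2} - 5 = -5 + K^{2}$)
$n{\left(m,q \right)} = -9$ ($n{\left(m,q \right)} = -9 - 0 \left(2 + 0\right) = -9 - 0 \cdot 2 = -9 + 0 = -9$)
$p{\left(R,z \right)} = - 9 R$ ($p{\left(R,z \right)} = R \left(-9\right) = - 9 R$)
$p{\left(r{\left(6,6 \right)},0 \cdot 6 \right)} L = - 9 \left(-5 + 6^{2}\right) 175 = - 9 \left(-5 + 36\right) 175 = \left(-9\right) 31 \cdot 175 = \left(-279\right) 175 = -48825$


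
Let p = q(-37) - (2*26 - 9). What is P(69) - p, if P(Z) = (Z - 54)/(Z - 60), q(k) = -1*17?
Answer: 185/3 ≈ 61.667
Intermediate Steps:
q(k) = -17
P(Z) = (-54 + Z)/(-60 + Z)
p = -60 (p = -17 - (2*26 - 9) = -17 - (52 - 9) = -17 - 1*43 = -17 - 43 = -60)
P(69) - p = (-54 + 69)/(-60 + 69) - 1*(-60) = 15/9 + 60 = (1/9)*15 + 60 = 5/3 + 60 = 185/3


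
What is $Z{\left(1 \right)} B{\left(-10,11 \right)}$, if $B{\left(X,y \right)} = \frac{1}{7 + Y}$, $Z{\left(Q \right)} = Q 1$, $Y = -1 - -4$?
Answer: $\frac{1}{10} \approx 0.1$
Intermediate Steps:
$Y = 3$ ($Y = -1 + 4 = 3$)
$Z{\left(Q \right)} = Q$
$B{\left(X,y \right)} = \frac{1}{10}$ ($B{\left(X,y \right)} = \frac{1}{7 + 3} = \frac{1}{10}$)
$Z{\left(1 \right)} B{\left(-10,11 \right)} = 1 \cdot \frac{1}{10} = \frac{1}{10}$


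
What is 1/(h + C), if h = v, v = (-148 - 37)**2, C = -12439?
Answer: 1/21786 ≈ 4.5901e-5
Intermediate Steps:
v = 34225 (v = (-185)**2 = 34225)
h = 34225
1/(h + C) = 1/(34225 - 12439) = 1/21786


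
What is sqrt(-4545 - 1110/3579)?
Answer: I*sqrt(6469108115)/1193 ≈ 67.419*I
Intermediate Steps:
sqrt(-4545 - 1110/3579) = sqrt(-4545 - 1110*1/3579) = sqrt(-4545 - 370/1193) = sqrt(-5422555/1193) = I*sqrt(6469108115)/1193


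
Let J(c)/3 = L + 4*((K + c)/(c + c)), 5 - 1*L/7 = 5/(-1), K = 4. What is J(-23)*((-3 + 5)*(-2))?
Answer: -19776/23 ≈ -859.83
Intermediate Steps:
L = 70 (L = 35 - 35/(-1) = 35 - 35*(-1) = 35 - 7*(-5) = 35 + 35 = 70)
J(c) = 210 + 6*(4 + c)/c (J(c) = 3*(70 + 4*((4 + c)/(c + c))) = 3*(70 + 4*((4 + c)/((2*c)))) = 3*(70 + 4*((4 + c)*(1/(2*c)))) = 3*(70 + 4*((4 + c)/(2*c))) = 3*(70 + 2*(4 + c)/c) = 210 + 6*(4 + c)/c)
J(-23)*((-3 + 5)*(-2)) = (216 + 24/(-23))*((-3 + 5)*(-2)) = (216 + 24*(-1/23))*(2*(-2)) = (216 - 24/23)*(-4) = (4944/23)*(-4) = -19776/23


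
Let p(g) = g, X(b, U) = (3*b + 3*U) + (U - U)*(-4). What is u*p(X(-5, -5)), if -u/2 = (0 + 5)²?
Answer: 1500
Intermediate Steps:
u = -50 (u = -2*(0 + 5)² = -2*5² = -2*25 = -50)
X(b, U) = 3*U + 3*b (X(b, U) = (3*U + 3*b) + 0*(-4) = (3*U + 3*b) + 0 = 3*U + 3*b)
u*p(X(-5, -5)) = -50*(3*(-5) + 3*(-5)) = -50*(-15 - 15) = -50*(-30) = 1500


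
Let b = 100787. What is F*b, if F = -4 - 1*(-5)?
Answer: 100787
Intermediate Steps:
F = 1 (F = -4 + 5 = 1)
F*b = 1*100787 = 100787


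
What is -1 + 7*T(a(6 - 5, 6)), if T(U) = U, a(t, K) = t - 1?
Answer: -1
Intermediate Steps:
a(t, K) = -1 + t
-1 + 7*T(a(6 - 5, 6)) = -1 + 7*(-1 + (6 - 5)) = -1 + 7*(-1 + 1) = -1 + 7*0 = -1 + 0 = -1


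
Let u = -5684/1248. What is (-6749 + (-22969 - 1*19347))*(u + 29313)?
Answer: -149553963425/104 ≈ -1.4380e+9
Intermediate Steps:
u = -1421/312 (u = -5684/1248 = -28*203/1248 = -1421/312 ≈ -4.5545)
(-6749 + (-22969 - 1*19347))*(u + 29313) = (-6749 + (-22969 - 1*19347))*(-1421/312 + 29313) = (-6749 + (-22969 - 19347))*(9144235/312) = (-6749 - 42316)*(9144235/312) = -49065*9144235/312 = -149553963425/104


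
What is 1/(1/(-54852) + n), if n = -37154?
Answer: -54852/2037971209 ≈ -2.6915e-5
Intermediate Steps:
1/(1/(-54852) + n) = 1/(1/(-54852) - 37154) = 1/(-1/54852 - 37154) = 1/(-2037971209/54852) = -54852/2037971209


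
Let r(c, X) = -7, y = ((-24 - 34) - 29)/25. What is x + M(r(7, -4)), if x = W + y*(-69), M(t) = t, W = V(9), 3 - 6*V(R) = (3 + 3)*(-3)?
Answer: 11831/50 ≈ 236.62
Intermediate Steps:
y = -87/25 (y = (-58 - 29)*(1/25) = -87*1/25 = -87/25 ≈ -3.4800)
V(R) = 7/2 (V(R) = ½ - (3 + 3)*(-3)/6 = ½ - (-3) = ½ - ⅙*(-18) = ½ + 3 = 7/2)
W = 7/2 ≈ 3.5000
x = 12181/50 (x = 7/2 - 87/25*(-69) = 7/2 + 6003/25 = 12181/50 ≈ 243.62)
x + M(r(7, -4)) = 12181/50 - 7 = 11831/50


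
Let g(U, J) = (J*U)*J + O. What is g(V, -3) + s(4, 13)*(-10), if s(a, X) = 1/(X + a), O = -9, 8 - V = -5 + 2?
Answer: 1520/17 ≈ 89.412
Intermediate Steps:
V = 11 (V = 8 - (-5 + 2) = 8 - 1*(-3) = 8 + 3 = 11)
g(U, J) = -9 + U*J**2 (g(U, J) = (J*U)*J - 9 = U*J**2 - 9 = -9 + U*J**2)
g(V, -3) + s(4, 13)*(-10) = (-9 + 11*(-3)**2) - 10/(13 + 4) = (-9 + 11*9) - 10/17 = (-9 + 99) + (1/17)*(-10) = 90 - 10/17 = 1520/17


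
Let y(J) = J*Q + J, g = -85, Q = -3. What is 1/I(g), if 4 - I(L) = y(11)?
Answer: 1/26 ≈ 0.038462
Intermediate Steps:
y(J) = -2*J (y(J) = J*(-3) + J = -3*J + J = -2*J)
I(L) = 26 (I(L) = 4 - (-2)*11 = 4 - 1*(-22) = 4 + 22 = 26)
1/I(g) = 1/26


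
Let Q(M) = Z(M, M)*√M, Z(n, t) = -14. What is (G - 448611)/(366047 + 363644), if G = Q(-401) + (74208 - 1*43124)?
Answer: -417527/729691 - 14*I*√401/729691 ≈ -0.5722 - 0.0003842*I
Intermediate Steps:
Q(M) = -14*√M
G = 31084 - 14*I*√401 (G = -14*I*√401 + (74208 - 1*43124) = -14*I*√401 + (74208 - 43124) = -14*I*√401 + 31084 = 31084 - 14*I*√401 ≈ 31084.0 - 280.35*I)
(G - 448611)/(366047 + 363644) = ((31084 - 14*I*√401) - 448611)/(366047 + 363644) = (-417527 - 14*I*√401)/729691 = (-417527 - 14*I*√401)*(1/729691) = -417527/729691 - 14*I*√401/729691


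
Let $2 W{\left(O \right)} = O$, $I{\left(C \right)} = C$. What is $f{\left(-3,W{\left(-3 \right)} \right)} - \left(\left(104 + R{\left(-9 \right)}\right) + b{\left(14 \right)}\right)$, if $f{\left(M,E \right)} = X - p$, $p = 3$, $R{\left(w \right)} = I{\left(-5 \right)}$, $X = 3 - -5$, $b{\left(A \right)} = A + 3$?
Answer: $-111$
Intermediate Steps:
$b{\left(A \right)} = 3 + A$
$X = 8$ ($X = 3 + 5 = 8$)
$R{\left(w \right)} = -5$
$W{\left(O \right)} = \frac{O}{2}$
$f{\left(M,E \right)} = 5$ ($f{\left(M,E \right)} = 8 - 3 = 5$)
$f{\left(-3,W{\left(-3 \right)} \right)} - \left(\left(104 + R{\left(-9 \right)}\right) + b{\left(14 \right)}\right) = 5 - \left(\left(104 - 5\right) + \left(3 + 14\right)\right) = 5 - \left(99 + 17\right) = 5 - 116 = -111$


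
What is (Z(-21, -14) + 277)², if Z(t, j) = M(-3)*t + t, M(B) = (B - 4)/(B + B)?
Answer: 214369/4 ≈ 53592.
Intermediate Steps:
M(B) = (-4 + B)/(2*B) (M(B) = (-4 + B)/((2*B)) = (-4 + B)*(1/(2*B)) = (-4 + B)/(2*B))
Z(t, j) = 13*t/6 (Z(t, j) = ((½)*(-4 - 3)/(-3))*t + t = ((½)*(-⅓)*(-7))*t + t = 7*t/6 + t = 13*t/6)
(Z(-21, -14) + 277)² = ((13/6)*(-21) + 277)² = (-91/2 + 277)² = (463/2)² = 214369/4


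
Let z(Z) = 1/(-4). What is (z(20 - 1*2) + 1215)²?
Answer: 23609881/16 ≈ 1.4756e+6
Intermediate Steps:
z(Z) = -¼
(z(20 - 1*2) + 1215)² = (-¼ + 1215)² = (4859/4)² = 23609881/16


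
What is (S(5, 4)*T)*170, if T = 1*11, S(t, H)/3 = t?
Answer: 28050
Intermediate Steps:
S(t, H) = 3*t
T = 11
(S(5, 4)*T)*170 = ((3*5)*11)*170 = (15*11)*170 = 165*170 = 28050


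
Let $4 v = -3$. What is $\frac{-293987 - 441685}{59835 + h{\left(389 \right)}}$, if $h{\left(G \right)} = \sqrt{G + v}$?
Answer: $- \frac{176075736480}{14320907347} + \frac{1471344 \sqrt{1553}}{14320907347} \approx -12.291$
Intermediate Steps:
$v = - \frac{3}{4}$ ($v = \frac{1}{4} \left(-3\right) = - \frac{3}{4} \approx -0.75$)
$h{\left(G \right)} = \sqrt{- \frac{3}{4} + G}$ ($h{\left(G \right)} = \sqrt{G - \frac{3}{4}} = \sqrt{- \frac{3}{4} + G}$)
$\frac{-293987 - 441685}{59835 + h{\left(389 \right)}} = \frac{-293987 - 441685}{59835 + \frac{\sqrt{-3 + 4 \cdot 389}}{2}} = \frac{-293987 - 441685}{59835 + \frac{\sqrt{-3 + 1556}}{2}} = - \frac{735672}{59835 + \frac{\sqrt{1553}}{2}}$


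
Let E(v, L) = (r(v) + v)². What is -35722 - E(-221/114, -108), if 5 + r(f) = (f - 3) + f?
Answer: -51858193/1444 ≈ -35913.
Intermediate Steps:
r(f) = -8 + 2*f (r(f) = -5 + ((f - 3) + f) = -5 + ((-3 + f) + f) = -5 + (-3 + 2*f) = -8 + 2*f)
E(v, L) = (-8 + 3*v)² (E(v, L) = ((-8 + 2*v) + v)² = (-8 + 3*v)²)
-35722 - E(-221/114, -108) = -35722 - (-8 + 3*(-221/114))² = -35722 - (-8 - 221/38)² = -35722 - (-525/38)² = -35722 - 1*275625/1444 = -35722 - 275625/1444 = -51858193/1444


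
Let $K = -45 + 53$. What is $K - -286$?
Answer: $294$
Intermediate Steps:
$K = 8$
$K - -286 = 8 - -286 = 8 + 286 = 294$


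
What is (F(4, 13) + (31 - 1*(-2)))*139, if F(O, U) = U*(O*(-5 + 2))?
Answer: -17097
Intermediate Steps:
F(O, U) = -3*O*U (F(O, U) = U*(O*(-3)) = U*(-3*O) = -3*O*U)
(F(4, 13) + (31 - 1*(-2)))*139 = (-3*4*13 + (31 - 1*(-2)))*139 = (-156 + (31 + 2))*139 = (-156 + 33)*139 = -123*139 = -17097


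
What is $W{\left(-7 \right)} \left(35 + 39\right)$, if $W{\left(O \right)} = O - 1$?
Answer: $-592$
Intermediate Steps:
$W{\left(O \right)} = -1 + O$
$W{\left(-7 \right)} \left(35 + 39\right) = \left(-1 - 7\right) \left(35 + 39\right) = \left(-8\right) 74 = -592$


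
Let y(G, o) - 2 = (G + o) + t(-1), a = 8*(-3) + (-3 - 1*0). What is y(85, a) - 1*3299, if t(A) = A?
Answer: -3240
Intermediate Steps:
a = -27 (a = -24 + (-3 + 0) = -24 - 3 = -27)
y(G, o) = 1 + G + o (y(G, o) = 2 + ((G + o) - 1) = 2 + (-1 + G + o) = 1 + G + o)
y(85, a) - 1*3299 = (1 + 85 - 27) - 1*3299 = 59 - 3299 = -3240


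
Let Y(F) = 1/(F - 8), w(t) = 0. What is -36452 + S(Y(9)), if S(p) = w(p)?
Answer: -36452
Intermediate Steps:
Y(F) = 1/(-8 + F)
S(p) = 0
-36452 + S(Y(9)) = -36452 + 0 = -36452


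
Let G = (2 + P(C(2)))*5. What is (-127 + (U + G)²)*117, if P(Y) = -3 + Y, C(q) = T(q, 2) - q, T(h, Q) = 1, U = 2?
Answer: -7371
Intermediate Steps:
C(q) = 1 - q
G = -10 (G = (2 + (-3 + (1 - 1*2)))*5 = (2 + (-3 + (1 - 2)))*5 = (2 + (-3 - 1))*5 = (2 - 4)*5 = -2*5 = -10)
(-127 + (U + G)²)*117 = (-127 + (2 - 10)²)*117 = (-127 + (-8)²)*117 = (-127 + 64)*117 = -63*117 = -7371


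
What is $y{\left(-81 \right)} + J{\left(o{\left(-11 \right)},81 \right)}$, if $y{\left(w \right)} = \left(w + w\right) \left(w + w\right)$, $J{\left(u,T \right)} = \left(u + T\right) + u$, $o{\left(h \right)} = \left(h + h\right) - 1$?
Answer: $26279$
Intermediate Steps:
$o{\left(h \right)} = -1 + 2 h$ ($o{\left(h \right)} = 2 h - 1 = -1 + 2 h$)
$J{\left(u,T \right)} = T + 2 u$ ($J{\left(u,T \right)} = \left(T + u\right) + u = T + 2 u$)
$y{\left(w \right)} = 4 w^{2}$ ($y{\left(w \right)} = 2 w 2 w = 4 w^{2}$)
$y{\left(-81 \right)} + J{\left(o{\left(-11 \right)},81 \right)} = 4 \left(-81\right)^{2} + \left(81 + 2 \left(-1 + 2 \left(-11\right)\right)\right) = 4 \cdot 6561 + \left(81 + 2 \left(-1 - 22\right)\right) = 26244 + \left(81 + 2 \left(-23\right)\right) = 26244 + \left(81 - 46\right) = 26244 + 35 = 26279$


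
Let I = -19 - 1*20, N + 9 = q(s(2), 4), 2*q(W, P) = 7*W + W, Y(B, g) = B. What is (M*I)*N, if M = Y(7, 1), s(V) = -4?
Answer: 6825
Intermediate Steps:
M = 7
q(W, P) = 4*W (q(W, P) = (7*W + W)/2 = (8*W)/2 = 4*W)
N = -25 (N = -9 + 4*(-4) = -9 - 16 = -25)
I = -39 (I = -19 - 20 = -39)
(M*I)*N = (7*(-39))*(-25) = -273*(-25) = 6825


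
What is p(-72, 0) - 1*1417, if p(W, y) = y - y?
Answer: -1417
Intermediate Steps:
p(W, y) = 0
p(-72, 0) - 1*1417 = 0 - 1*1417 = 0 - 1417 = -1417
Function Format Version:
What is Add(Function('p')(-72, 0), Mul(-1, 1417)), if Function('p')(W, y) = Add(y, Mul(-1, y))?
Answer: -1417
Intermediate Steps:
Function('p')(W, y) = 0
Add(Function('p')(-72, 0), Mul(-1, 1417)) = Add(0, Mul(-1, 1417)) = Add(0, -1417) = -1417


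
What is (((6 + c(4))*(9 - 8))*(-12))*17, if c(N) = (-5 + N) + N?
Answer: -1836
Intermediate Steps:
c(N) = -5 + 2*N
(((6 + c(4))*(9 - 8))*(-12))*17 = (((6 + (-5 + 2*4))*(9 - 8))*(-12))*17 = (((6 + (-5 + 8))*1)*(-12))*17 = (((6 + 3)*1)*(-12))*17 = ((9*1)*(-12))*17 = (9*(-12))*17 = -108*17 = -1836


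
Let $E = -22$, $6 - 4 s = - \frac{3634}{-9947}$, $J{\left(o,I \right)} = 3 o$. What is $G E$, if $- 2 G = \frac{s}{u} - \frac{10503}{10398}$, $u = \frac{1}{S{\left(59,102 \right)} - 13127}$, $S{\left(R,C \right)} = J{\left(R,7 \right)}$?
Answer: $- \frac{988364521331}{4925186} \approx -2.0068 \cdot 10^{5}$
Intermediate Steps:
$s = \frac{14012}{9947}$ ($s = \frac{3}{2} - \frac{\left(-3634\right) \frac{1}{-9947}}{4} = \frac{3}{2} - \frac{\left(-3634\right) \left(- \frac{1}{9947}\right)}{4} = \frac{3}{2} - \frac{1817}{19894} = \frac{14012}{9947} \approx 1.4087$)
$S{\left(R,C \right)} = 3 R$
$u = - \frac{1}{12950}$ ($u = \frac{1}{3 \cdot 59 - 13127} = \frac{1}{177 - 13127} = \frac{1}{-12950} = - \frac{1}{12950} \approx -7.722 \cdot 10^{-5}$)
$G = \frac{89851320121}{9850372}$ ($G = - \frac{\frac{14012}{9947 \left(- \frac{1}{12950}\right)} - \frac{10503}{10398}}{2} = - \frac{\frac{14012}{9947} \left(-12950\right) - \frac{3501}{3466}}{2} = - \frac{- \frac{25922200}{1421} - \frac{3501}{3466}}{2} = \left(- \frac{1}{2}\right) \left(- \frac{89851320121}{4925186}\right) = \frac{89851320121}{9850372} \approx 9121.6$)
$G E = \frac{89851320121}{9850372} \left(-22\right) = - \frac{988364521331}{4925186}$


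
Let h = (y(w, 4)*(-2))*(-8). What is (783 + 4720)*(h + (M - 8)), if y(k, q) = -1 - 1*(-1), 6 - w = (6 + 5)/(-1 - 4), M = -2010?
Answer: -11105054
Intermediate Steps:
w = 41/5 (w = 6 - (6 + 5)/(-1 - 4) = 6 - 11/(-5) = 6 - 11*(-1)/5 = 6 - 1*(-11/5) = 6 + 11/5 = 41/5 ≈ 8.2000)
y(k, q) = 0 (y(k, q) = -1 + 1 = 0)
h = 0 (h = (0*(-2))*(-8) = 0*(-8) = 0)
(783 + 4720)*(h + (M - 8)) = (783 + 4720)*(0 + (-2010 - 8)) = 5503*(0 - 2018) = 5503*(-2018) = -11105054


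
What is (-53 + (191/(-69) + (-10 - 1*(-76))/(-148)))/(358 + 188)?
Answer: -287029/2787876 ≈ -0.10296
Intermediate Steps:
(-53 + (191/(-69) + (-10 - 1*(-76))/(-148)))/(358 + 188) = (-53 + (191*(-1/69) + (-10 + 76)*(-1/148)))/546 = (-53 + (-191/69 + 66*(-1/148)))*(1/546) = (-53 + (-191/69 - 33/74))*(1/546) = (-53 - 16411/5106)*(1/546) = -287029/5106*1/546 = -287029/2787876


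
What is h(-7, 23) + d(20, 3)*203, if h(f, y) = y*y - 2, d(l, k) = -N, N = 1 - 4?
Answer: 1136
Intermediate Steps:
N = -3
d(l, k) = 3 (d(l, k) = -1*(-3) = 3)
h(f, y) = -2 + y² (h(f, y) = y² - 2 = -2 + y²)
h(-7, 23) + d(20, 3)*203 = (-2 + 23²) + 3*203 = (-2 + 529) + 609 = 527 + 609 = 1136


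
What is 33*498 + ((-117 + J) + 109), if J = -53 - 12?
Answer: 16361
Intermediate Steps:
J = -65
33*498 + ((-117 + J) + 109) = 33*498 + ((-117 - 65) + 109) = 16434 + (-182 + 109) = 16434 - 73 = 16361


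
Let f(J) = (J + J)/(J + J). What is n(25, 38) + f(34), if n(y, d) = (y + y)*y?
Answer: 1251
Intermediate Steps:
n(y, d) = 2*y² (n(y, d) = (2*y)*y = 2*y²)
f(J) = 1 (f(J) = (2*J)/((2*J)) = (2*J)*(1/(2*J)) = 1)
n(25, 38) + f(34) = 2*25² + 1 = 2*625 + 1 = 1250 + 1 = 1251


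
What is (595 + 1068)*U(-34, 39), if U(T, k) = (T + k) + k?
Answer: 73172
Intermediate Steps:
U(T, k) = T + 2*k
(595 + 1068)*U(-34, 39) = (595 + 1068)*(-34 + 2*39) = 1663*(-34 + 78) = 1663*44 = 73172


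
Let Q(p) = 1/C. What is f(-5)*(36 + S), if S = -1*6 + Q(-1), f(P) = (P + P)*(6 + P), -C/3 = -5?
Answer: -902/3 ≈ -300.67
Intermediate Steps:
C = 15 (C = -3*(-5) = 15)
Q(p) = 1/15
f(P) = 2*P*(6 + P) (f(P) = (2*P)*(6 + P) = 2*P*(6 + P))
S = -89/15 (S = -1*6 + 1/15 = -6 + 1/15 = -89/15 ≈ -5.9333)
f(-5)*(36 + S) = (2*(-5)*(6 - 5))*(36 - 89/15) = (2*(-5)*1)*(451/15) = -10*451/15 = -902/3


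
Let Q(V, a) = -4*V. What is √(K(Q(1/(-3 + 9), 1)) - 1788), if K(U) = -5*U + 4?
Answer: I*√16026/3 ≈ 42.198*I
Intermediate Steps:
K(U) = 4 - 5*U
√(K(Q(1/(-3 + 9), 1)) - 1788) = √((4 - (-20)/(-3 + 9)) - 1788) = √((4 - (-20)/6) - 1788) = √((4 - 5*(-⅔)) - 1788) = √((4 + 10/3) - 1788) = √(22/3 - 1788) = √(-5342/3) = I*√16026/3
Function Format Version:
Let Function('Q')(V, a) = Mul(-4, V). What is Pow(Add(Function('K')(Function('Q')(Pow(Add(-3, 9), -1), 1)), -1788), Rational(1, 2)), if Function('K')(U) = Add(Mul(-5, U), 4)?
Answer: Mul(Rational(1, 3), I, Pow(16026, Rational(1, 2))) ≈ Mul(42.198, I)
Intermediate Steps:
Function('K')(U) = Add(4, Mul(-5, U))
Pow(Add(Function('K')(Function('Q')(Pow(Add(-3, 9), -1), 1)), -1788), Rational(1, 2)) = Pow(Add(Add(4, Mul(-5, Mul(-4, Pow(Add(-3, 9), -1)))), -1788), Rational(1, 2)) = Pow(Add(Add(4, Mul(-5, Mul(-4, Pow(6, -1)))), -1788), Rational(1, 2)) = Pow(Add(Add(4, Mul(-5, Mul(-4, Rational(1, 6)))), -1788), Rational(1, 2)) = Pow(Add(Add(4, Mul(-5, Rational(-2, 3))), -1788), Rational(1, 2)) = Pow(Add(Add(4, Rational(10, 3)), -1788), Rational(1, 2)) = Pow(Add(Rational(22, 3), -1788), Rational(1, 2)) = Pow(Rational(-5342, 3), Rational(1, 2)) = Mul(Rational(1, 3), I, Pow(16026, Rational(1, 2)))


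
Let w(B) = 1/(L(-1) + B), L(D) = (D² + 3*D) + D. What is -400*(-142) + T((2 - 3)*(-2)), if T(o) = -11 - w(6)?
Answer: 170366/3 ≈ 56789.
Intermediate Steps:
L(D) = D² + 4*D
w(B) = 1/(-3 + B) (w(B) = 1/(-(4 - 1) + B) = 1/(-1*3 + B) = 1/(-3 + B))
T(o) = -34/3 (T(o) = -11 - 1/(-3 + 6) = -11 - 1/3 = -11 - 1*⅓ = -11 - ⅓ = -34/3)
-400*(-142) + T((2 - 3)*(-2)) = -400*(-142) - 34/3 = 56800 - 34/3 = 170366/3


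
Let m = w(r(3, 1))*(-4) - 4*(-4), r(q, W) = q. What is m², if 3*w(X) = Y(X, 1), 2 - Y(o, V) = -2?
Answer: 1024/9 ≈ 113.78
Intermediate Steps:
Y(o, V) = 4 (Y(o, V) = 2 - 1*(-2) = 2 + 2 = 4)
w(X) = 4/3 (w(X) = (⅓)*4 = 4/3)
m = 32/3 (m = (4/3)*(-4) - 4*(-4) = -16/3 + 16 = 32/3 ≈ 10.667)
m² = (32/3)² = 1024/9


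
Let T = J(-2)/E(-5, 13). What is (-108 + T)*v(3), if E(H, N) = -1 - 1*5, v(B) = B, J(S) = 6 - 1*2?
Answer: -326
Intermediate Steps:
J(S) = 4 (J(S) = 6 - 2 = 4)
E(H, N) = -6 (E(H, N) = -1 - 5 = -6)
T = -⅔ (T = 4/(-6) = 4*(-⅙) = -⅔ ≈ -0.66667)
(-108 + T)*v(3) = (-108 - ⅔)*3 = -326/3*3 = -326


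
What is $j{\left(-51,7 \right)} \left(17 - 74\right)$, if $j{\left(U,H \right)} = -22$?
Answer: $1254$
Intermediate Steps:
$j{\left(-51,7 \right)} \left(17 - 74\right) = - 22 \left(17 - 74\right) = \left(-22\right) \left(-57\right) = 1254$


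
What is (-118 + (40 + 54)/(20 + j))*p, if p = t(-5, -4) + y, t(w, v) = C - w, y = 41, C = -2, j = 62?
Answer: -210804/41 ≈ -5141.6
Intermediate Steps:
t(w, v) = -2 - w
p = 44 (p = (-2 - 1*(-5)) + 41 = (-2 + 5) + 41 = 3 + 41 = 44)
(-118 + (40 + 54)/(20 + j))*p = (-118 + (40 + 54)/(20 + 62))*44 = (-118 + 94/82)*44 = (-118 + 94*(1/82))*44 = (-118 + 47/41)*44 = -4791/41*44 = -210804/41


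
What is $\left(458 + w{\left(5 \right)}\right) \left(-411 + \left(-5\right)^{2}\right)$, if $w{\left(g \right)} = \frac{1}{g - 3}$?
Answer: $-176981$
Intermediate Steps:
$w{\left(g \right)} = \frac{1}{-3 + g}$
$\left(458 + w{\left(5 \right)}\right) \left(-411 + \left(-5\right)^{2}\right) = \left(458 + \frac{1}{-3 + 5}\right) \left(-411 + \left(-5\right)^{2}\right) = \left(458 + \frac{1}{2}\right) \left(-411 + 25\right) = \left(458 + \frac{1}{2}\right) \left(-386\right) = \frac{917}{2} \left(-386\right) = -176981$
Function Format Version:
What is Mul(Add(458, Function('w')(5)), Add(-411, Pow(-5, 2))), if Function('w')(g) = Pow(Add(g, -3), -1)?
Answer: -176981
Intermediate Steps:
Function('w')(g) = Pow(Add(-3, g), -1)
Mul(Add(458, Function('w')(5)), Add(-411, Pow(-5, 2))) = Mul(Add(458, Pow(Add(-3, 5), -1)), Add(-411, Pow(-5, 2))) = Mul(Add(458, Pow(2, -1)), Add(-411, 25)) = Mul(Add(458, Rational(1, 2)), -386) = Mul(Rational(917, 2), -386) = -176981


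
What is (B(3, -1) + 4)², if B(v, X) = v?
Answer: 49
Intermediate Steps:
(B(3, -1) + 4)² = (3 + 4)² = 7² = 49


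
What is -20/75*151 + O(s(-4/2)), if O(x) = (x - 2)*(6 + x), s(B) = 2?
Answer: -604/15 ≈ -40.267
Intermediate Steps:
O(x) = (-2 + x)*(6 + x)
-20/75*151 + O(s(-4/2)) = -20/75*151 + (-12 + 2² + 4*2) = -20*1/75*151 + (-12 + 4 + 8) = -4/15*151 + 0 = -604/15 + 0 = -604/15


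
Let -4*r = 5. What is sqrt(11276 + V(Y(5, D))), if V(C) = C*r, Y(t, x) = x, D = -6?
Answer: sqrt(45134)/2 ≈ 106.22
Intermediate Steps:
r = -5/4 (r = -1/4*5 = -5/4 ≈ -1.2500)
V(C) = -5*C/4 (V(C) = C*(-5/4) = -5*C/4)
sqrt(11276 + V(Y(5, D))) = sqrt(11276 - 5/4*(-6)) = sqrt(11276 + 15/2) = sqrt(22567/2) = sqrt(45134)/2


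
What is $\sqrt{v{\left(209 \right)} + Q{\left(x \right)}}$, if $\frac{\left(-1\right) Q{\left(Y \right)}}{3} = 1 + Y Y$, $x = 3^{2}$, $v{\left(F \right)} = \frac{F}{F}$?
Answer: $7 i \sqrt{5} \approx 15.652 i$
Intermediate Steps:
$v{\left(F \right)} = 1$
$x = 9$
$Q{\left(Y \right)} = -3 - 3 Y^{2}$ ($Q{\left(Y \right)} = - 3 \left(1 + Y Y\right) = - 3 \left(1 + Y^{2}\right) = -3 - 3 Y^{2}$)
$\sqrt{v{\left(209 \right)} + Q{\left(x \right)}} = \sqrt{1 - \left(3 + 3 \cdot 9^{2}\right)} = \sqrt{1 - 246} = \sqrt{-245} = 7 i \sqrt{5}$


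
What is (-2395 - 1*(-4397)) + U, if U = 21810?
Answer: 23812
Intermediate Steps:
(-2395 - 1*(-4397)) + U = (-2395 - 1*(-4397)) + 21810 = (-2395 + 4397) + 21810 = 2002 + 21810 = 23812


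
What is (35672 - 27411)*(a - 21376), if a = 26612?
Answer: 43254596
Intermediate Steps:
(35672 - 27411)*(a - 21376) = (35672 - 27411)*(26612 - 21376) = 8261*5236 = 43254596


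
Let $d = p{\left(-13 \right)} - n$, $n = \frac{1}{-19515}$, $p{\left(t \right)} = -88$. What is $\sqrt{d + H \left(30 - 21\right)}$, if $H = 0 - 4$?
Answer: $\frac{i \sqrt{47223548385}}{19515} \approx 11.136 i$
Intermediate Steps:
$n = - \frac{1}{19515} \approx -5.1243 \cdot 10^{-5}$
$H = -4$ ($H = 0 - 4 = -4$)
$d = - \frac{1717319}{19515}$ ($d = -88 - - \frac{1}{19515} = -88 + \frac{1}{19515} = - \frac{1717319}{19515} \approx -88.0$)
$\sqrt{d + H \left(30 - 21\right)} = \sqrt{- \frac{1717319}{19515} - 4 \left(30 - 21\right)} = \sqrt{- \frac{1717319}{19515} - 36} = \sqrt{- \frac{2419859}{19515}} = \frac{i \sqrt{47223548385}}{19515}$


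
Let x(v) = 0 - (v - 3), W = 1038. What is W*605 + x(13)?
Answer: 627980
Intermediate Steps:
x(v) = 3 - v (x(v) = 0 - (-3 + v) = 0 + (3 - v) = 3 - v)
W*605 + x(13) = 1038*605 + (3 - 1*13) = 627990 + (3 - 13) = 627990 - 10 = 627980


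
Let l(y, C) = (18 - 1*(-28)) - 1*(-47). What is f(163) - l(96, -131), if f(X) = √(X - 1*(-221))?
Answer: -93 + 8*√6 ≈ -73.404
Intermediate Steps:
f(X) = √(221 + X) (f(X) = √(X + 221) = √(221 + X))
l(y, C) = 93 (l(y, C) = (18 + 28) + 47 = 46 + 47 = 93)
f(163) - l(96, -131) = √(221 + 163) - 1*93 = √384 - 93 = 8*√6 - 93 = -93 + 8*√6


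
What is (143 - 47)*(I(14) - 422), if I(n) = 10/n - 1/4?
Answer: -283272/7 ≈ -40467.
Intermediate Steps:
I(n) = -¼ + 10/n (I(n) = 10/n - 1*¼ = 10/n - ¼ = -¼ + 10/n)
(143 - 47)*(I(14) - 422) = (143 - 47)*((¼)*(40 - 1*14)/14 - 422) = 96*((¼)*(1/14)*(40 - 14) - 422) = 96*((¼)*(1/14)*26 - 422) = 96*(13/28 - 422) = 96*(-11803/28) = -283272/7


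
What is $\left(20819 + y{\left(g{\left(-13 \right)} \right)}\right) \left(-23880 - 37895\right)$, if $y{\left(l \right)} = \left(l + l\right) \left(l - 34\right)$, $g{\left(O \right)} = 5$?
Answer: $-1268178975$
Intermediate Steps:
$y{\left(l \right)} = 2 l \left(-34 + l\right)$
$\left(20819 + y{\left(g{\left(-13 \right)} \right)}\right) \left(-23880 - 37895\right) = \left(20819 + 2 \cdot 5 \left(-34 + 5\right)\right) \left(-23880 - 37895\right) = \left(20819 + 2 \cdot 5 \left(-29\right)\right) \left(-61775\right) = \left(20819 - 290\right) \left(-61775\right) = 20529 \left(-61775\right) = -1268178975$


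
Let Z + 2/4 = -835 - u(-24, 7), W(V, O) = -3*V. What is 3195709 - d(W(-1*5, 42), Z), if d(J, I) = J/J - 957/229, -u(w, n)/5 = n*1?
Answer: 731818089/229 ≈ 3.1957e+6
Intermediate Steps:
u(w, n) = -5*n
Z = -1601/2 (Z = -1/2 + (-835 - (-5)*7) = -1/2 + (-835 - 1*(-35)) = -1/2 + (-835 + 35) = -1/2 - 800 = -1601/2 ≈ -800.50)
d(J, I) = -728/229 (d(J, I) = 1 - 957*1/229 = 1 - 957/229 = -728/229)
3195709 - d(W(-1*5, 42), Z) = 3195709 - 1*(-728/229) = 3195709 + 728/229 = 731818089/229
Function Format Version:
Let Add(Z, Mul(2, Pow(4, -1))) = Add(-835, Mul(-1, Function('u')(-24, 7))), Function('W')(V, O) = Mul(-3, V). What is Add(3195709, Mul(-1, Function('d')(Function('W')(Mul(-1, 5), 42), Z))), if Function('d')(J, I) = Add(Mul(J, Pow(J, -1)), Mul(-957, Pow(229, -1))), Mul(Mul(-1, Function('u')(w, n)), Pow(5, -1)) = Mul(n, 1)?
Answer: Rational(731818089, 229) ≈ 3.1957e+6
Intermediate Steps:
Function('u')(w, n) = Mul(-5, n) (Function('u')(w, n) = Mul(-5, Mul(n, 1)) = Mul(-5, n))
Z = Rational(-1601, 2) (Z = Add(Rational(-1, 2), Add(-835, Mul(-1, Mul(-5, 7)))) = Add(Rational(-1, 2), Add(-835, Mul(-1, -35))) = Add(Rational(-1, 2), Add(-835, 35)) = Add(Rational(-1, 2), -800) = Rational(-1601, 2) ≈ -800.50)
Function('d')(J, I) = Rational(-728, 229) (Function('d')(J, I) = Add(1, Mul(-957, Rational(1, 229))) = Add(1, Rational(-957, 229)) = Rational(-728, 229))
Add(3195709, Mul(-1, Function('d')(Function('W')(Mul(-1, 5), 42), Z))) = Add(3195709, Mul(-1, Rational(-728, 229))) = Add(3195709, Rational(728, 229)) = Rational(731818089, 229)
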